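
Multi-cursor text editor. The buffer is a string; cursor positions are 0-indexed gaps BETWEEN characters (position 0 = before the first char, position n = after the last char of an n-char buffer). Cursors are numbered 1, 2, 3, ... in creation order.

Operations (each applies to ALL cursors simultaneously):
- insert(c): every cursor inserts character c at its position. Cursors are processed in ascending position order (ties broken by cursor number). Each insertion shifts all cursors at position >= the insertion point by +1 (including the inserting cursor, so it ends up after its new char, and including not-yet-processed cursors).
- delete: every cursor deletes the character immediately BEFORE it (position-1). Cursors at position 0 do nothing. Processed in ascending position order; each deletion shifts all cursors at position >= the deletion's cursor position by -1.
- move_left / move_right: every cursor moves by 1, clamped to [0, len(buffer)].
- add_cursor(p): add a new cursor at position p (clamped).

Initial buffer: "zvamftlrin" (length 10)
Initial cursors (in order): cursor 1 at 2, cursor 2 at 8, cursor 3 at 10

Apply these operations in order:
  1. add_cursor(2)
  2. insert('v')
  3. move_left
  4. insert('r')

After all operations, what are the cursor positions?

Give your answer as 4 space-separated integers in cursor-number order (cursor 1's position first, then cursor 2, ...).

Answer: 5 13 17 5

Derivation:
After op 1 (add_cursor(2)): buffer="zvamftlrin" (len 10), cursors c1@2 c4@2 c2@8 c3@10, authorship ..........
After op 2 (insert('v')): buffer="zvvvamftlrvinv" (len 14), cursors c1@4 c4@4 c2@11 c3@14, authorship ..14......2..3
After op 3 (move_left): buffer="zvvvamftlrvinv" (len 14), cursors c1@3 c4@3 c2@10 c3@13, authorship ..14......2..3
After op 4 (insert('r')): buffer="zvvrrvamftlrrvinrv" (len 18), cursors c1@5 c4@5 c2@13 c3@17, authorship ..1144......22..33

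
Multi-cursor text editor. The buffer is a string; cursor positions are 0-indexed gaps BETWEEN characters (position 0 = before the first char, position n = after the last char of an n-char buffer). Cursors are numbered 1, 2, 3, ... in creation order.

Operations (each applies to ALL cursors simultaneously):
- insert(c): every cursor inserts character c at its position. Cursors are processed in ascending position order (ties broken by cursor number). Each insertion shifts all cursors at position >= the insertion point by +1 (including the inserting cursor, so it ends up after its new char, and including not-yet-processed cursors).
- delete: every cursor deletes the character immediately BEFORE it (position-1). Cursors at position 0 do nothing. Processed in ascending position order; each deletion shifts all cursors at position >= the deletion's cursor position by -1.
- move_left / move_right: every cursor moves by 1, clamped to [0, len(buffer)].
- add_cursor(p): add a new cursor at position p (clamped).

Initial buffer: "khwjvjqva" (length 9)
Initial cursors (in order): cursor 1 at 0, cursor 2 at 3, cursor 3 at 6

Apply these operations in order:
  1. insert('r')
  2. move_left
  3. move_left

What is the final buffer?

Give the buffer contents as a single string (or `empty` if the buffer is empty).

After op 1 (insert('r')): buffer="rkhwrjvjrqva" (len 12), cursors c1@1 c2@5 c3@9, authorship 1...2...3...
After op 2 (move_left): buffer="rkhwrjvjrqva" (len 12), cursors c1@0 c2@4 c3@8, authorship 1...2...3...
After op 3 (move_left): buffer="rkhwrjvjrqva" (len 12), cursors c1@0 c2@3 c3@7, authorship 1...2...3...

Answer: rkhwrjvjrqva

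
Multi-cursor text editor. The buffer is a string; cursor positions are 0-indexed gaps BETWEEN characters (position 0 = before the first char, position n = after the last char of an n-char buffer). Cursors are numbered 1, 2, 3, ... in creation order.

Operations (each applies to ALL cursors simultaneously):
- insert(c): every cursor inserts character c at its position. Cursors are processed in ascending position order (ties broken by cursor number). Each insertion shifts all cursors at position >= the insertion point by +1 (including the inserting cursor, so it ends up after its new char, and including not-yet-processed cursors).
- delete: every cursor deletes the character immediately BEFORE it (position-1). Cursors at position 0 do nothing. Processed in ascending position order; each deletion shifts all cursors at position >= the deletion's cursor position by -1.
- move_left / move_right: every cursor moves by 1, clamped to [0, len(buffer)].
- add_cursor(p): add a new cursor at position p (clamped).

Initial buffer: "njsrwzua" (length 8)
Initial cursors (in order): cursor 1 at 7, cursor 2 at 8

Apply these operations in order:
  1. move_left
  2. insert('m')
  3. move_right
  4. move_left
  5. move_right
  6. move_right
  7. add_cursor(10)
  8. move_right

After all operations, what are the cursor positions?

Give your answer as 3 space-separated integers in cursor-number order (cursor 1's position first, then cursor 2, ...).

Answer: 10 10 10

Derivation:
After op 1 (move_left): buffer="njsrwzua" (len 8), cursors c1@6 c2@7, authorship ........
After op 2 (insert('m')): buffer="njsrwzmuma" (len 10), cursors c1@7 c2@9, authorship ......1.2.
After op 3 (move_right): buffer="njsrwzmuma" (len 10), cursors c1@8 c2@10, authorship ......1.2.
After op 4 (move_left): buffer="njsrwzmuma" (len 10), cursors c1@7 c2@9, authorship ......1.2.
After op 5 (move_right): buffer="njsrwzmuma" (len 10), cursors c1@8 c2@10, authorship ......1.2.
After op 6 (move_right): buffer="njsrwzmuma" (len 10), cursors c1@9 c2@10, authorship ......1.2.
After op 7 (add_cursor(10)): buffer="njsrwzmuma" (len 10), cursors c1@9 c2@10 c3@10, authorship ......1.2.
After op 8 (move_right): buffer="njsrwzmuma" (len 10), cursors c1@10 c2@10 c3@10, authorship ......1.2.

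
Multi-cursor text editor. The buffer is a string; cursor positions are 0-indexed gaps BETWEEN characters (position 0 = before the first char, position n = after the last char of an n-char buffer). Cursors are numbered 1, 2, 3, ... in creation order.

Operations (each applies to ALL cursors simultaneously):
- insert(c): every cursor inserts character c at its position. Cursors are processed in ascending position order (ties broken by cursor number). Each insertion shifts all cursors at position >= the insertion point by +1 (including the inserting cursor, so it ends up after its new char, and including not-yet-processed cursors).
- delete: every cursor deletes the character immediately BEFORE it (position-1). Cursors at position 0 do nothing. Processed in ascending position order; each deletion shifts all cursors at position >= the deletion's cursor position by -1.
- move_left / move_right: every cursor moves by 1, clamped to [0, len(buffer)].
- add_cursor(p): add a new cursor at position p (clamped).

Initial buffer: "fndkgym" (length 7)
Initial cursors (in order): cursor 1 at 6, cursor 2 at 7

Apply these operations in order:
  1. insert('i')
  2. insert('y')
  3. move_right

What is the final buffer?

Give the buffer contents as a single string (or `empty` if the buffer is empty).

After op 1 (insert('i')): buffer="fndkgyimi" (len 9), cursors c1@7 c2@9, authorship ......1.2
After op 2 (insert('y')): buffer="fndkgyiymiy" (len 11), cursors c1@8 c2@11, authorship ......11.22
After op 3 (move_right): buffer="fndkgyiymiy" (len 11), cursors c1@9 c2@11, authorship ......11.22

Answer: fndkgyiymiy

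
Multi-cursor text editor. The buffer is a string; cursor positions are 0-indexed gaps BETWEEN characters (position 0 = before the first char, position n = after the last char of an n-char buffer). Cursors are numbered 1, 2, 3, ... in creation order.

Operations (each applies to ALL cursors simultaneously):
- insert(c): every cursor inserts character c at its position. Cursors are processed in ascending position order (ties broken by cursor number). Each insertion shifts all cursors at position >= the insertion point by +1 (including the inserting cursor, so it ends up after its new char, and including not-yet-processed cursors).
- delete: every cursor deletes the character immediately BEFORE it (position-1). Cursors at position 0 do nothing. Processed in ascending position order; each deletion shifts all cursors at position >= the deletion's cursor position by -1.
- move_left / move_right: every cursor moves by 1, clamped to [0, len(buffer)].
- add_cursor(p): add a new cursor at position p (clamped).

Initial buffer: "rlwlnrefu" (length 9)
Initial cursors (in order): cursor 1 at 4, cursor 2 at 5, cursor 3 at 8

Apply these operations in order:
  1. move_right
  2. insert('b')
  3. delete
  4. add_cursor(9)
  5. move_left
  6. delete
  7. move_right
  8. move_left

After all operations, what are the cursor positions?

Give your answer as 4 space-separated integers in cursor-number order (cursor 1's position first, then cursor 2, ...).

Answer: 3 3 4 4

Derivation:
After op 1 (move_right): buffer="rlwlnrefu" (len 9), cursors c1@5 c2@6 c3@9, authorship .........
After op 2 (insert('b')): buffer="rlwlnbrbefub" (len 12), cursors c1@6 c2@8 c3@12, authorship .....1.2...3
After op 3 (delete): buffer="rlwlnrefu" (len 9), cursors c1@5 c2@6 c3@9, authorship .........
After op 4 (add_cursor(9)): buffer="rlwlnrefu" (len 9), cursors c1@5 c2@6 c3@9 c4@9, authorship .........
After op 5 (move_left): buffer="rlwlnrefu" (len 9), cursors c1@4 c2@5 c3@8 c4@8, authorship .........
After op 6 (delete): buffer="rlwru" (len 5), cursors c1@3 c2@3 c3@4 c4@4, authorship .....
After op 7 (move_right): buffer="rlwru" (len 5), cursors c1@4 c2@4 c3@5 c4@5, authorship .....
After op 8 (move_left): buffer="rlwru" (len 5), cursors c1@3 c2@3 c3@4 c4@4, authorship .....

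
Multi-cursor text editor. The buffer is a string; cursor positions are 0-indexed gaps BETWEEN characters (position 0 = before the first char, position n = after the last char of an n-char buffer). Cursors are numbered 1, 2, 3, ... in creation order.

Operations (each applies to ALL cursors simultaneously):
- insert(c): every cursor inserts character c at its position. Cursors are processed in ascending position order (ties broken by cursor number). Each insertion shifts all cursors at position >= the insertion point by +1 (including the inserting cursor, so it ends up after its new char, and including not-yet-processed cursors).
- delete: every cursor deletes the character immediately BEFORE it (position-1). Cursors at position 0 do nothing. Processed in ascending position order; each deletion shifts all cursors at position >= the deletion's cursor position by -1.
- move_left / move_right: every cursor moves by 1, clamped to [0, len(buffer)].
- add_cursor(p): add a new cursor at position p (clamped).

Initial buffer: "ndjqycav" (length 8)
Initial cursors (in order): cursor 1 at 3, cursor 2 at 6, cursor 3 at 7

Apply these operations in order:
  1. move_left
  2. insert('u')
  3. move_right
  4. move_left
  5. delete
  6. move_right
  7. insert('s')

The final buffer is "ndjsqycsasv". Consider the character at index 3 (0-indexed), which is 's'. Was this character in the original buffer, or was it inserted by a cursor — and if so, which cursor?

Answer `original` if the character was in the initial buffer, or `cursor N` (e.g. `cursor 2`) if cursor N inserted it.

After op 1 (move_left): buffer="ndjqycav" (len 8), cursors c1@2 c2@5 c3@6, authorship ........
After op 2 (insert('u')): buffer="ndujqyucuav" (len 11), cursors c1@3 c2@7 c3@9, authorship ..1...2.3..
After op 3 (move_right): buffer="ndujqyucuav" (len 11), cursors c1@4 c2@8 c3@10, authorship ..1...2.3..
After op 4 (move_left): buffer="ndujqyucuav" (len 11), cursors c1@3 c2@7 c3@9, authorship ..1...2.3..
After op 5 (delete): buffer="ndjqycav" (len 8), cursors c1@2 c2@5 c3@6, authorship ........
After op 6 (move_right): buffer="ndjqycav" (len 8), cursors c1@3 c2@6 c3@7, authorship ........
After op 7 (insert('s')): buffer="ndjsqycsasv" (len 11), cursors c1@4 c2@8 c3@10, authorship ...1...2.3.
Authorship (.=original, N=cursor N): . . . 1 . . . 2 . 3 .
Index 3: author = 1

Answer: cursor 1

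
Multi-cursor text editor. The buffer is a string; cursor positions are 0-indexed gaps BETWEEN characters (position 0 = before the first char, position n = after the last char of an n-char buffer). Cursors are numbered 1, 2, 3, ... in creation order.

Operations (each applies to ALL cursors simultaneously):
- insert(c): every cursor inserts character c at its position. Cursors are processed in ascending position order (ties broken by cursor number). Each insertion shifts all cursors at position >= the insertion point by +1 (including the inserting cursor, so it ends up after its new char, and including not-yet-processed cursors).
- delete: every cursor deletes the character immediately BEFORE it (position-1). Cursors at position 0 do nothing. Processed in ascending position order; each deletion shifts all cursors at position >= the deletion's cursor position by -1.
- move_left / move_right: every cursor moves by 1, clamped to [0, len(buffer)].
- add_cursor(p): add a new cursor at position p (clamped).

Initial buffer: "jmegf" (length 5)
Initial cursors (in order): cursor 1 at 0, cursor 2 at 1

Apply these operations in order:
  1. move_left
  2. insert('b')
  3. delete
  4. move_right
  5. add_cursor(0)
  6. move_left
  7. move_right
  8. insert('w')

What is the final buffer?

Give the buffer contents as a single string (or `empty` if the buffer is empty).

After op 1 (move_left): buffer="jmegf" (len 5), cursors c1@0 c2@0, authorship .....
After op 2 (insert('b')): buffer="bbjmegf" (len 7), cursors c1@2 c2@2, authorship 12.....
After op 3 (delete): buffer="jmegf" (len 5), cursors c1@0 c2@0, authorship .....
After op 4 (move_right): buffer="jmegf" (len 5), cursors c1@1 c2@1, authorship .....
After op 5 (add_cursor(0)): buffer="jmegf" (len 5), cursors c3@0 c1@1 c2@1, authorship .....
After op 6 (move_left): buffer="jmegf" (len 5), cursors c1@0 c2@0 c3@0, authorship .....
After op 7 (move_right): buffer="jmegf" (len 5), cursors c1@1 c2@1 c3@1, authorship .....
After op 8 (insert('w')): buffer="jwwwmegf" (len 8), cursors c1@4 c2@4 c3@4, authorship .123....

Answer: jwwwmegf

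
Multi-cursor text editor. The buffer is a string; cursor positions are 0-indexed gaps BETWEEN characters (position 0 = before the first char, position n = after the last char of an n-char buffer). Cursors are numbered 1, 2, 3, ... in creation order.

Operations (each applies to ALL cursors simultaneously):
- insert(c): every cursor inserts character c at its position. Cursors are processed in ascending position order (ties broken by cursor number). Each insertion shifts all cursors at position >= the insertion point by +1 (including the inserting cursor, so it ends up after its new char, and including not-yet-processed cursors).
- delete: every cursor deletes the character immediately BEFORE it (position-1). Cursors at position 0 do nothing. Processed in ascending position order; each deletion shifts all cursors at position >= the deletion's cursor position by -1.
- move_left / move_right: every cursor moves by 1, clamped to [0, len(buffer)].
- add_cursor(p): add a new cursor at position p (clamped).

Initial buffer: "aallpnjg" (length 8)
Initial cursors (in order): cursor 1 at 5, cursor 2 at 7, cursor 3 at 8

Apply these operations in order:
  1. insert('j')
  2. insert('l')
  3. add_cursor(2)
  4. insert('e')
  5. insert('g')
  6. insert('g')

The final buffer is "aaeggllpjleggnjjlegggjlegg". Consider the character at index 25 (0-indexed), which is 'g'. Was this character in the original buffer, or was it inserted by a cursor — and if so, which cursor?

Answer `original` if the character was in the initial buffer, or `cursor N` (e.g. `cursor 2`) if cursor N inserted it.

Answer: cursor 3

Derivation:
After op 1 (insert('j')): buffer="aallpjnjjgj" (len 11), cursors c1@6 c2@9 c3@11, authorship .....1..2.3
After op 2 (insert('l')): buffer="aallpjlnjjlgjl" (len 14), cursors c1@7 c2@11 c3@14, authorship .....11..22.33
After op 3 (add_cursor(2)): buffer="aallpjlnjjlgjl" (len 14), cursors c4@2 c1@7 c2@11 c3@14, authorship .....11..22.33
After op 4 (insert('e')): buffer="aaellpjlenjjlegjle" (len 18), cursors c4@3 c1@9 c2@14 c3@18, authorship ..4...111..222.333
After op 5 (insert('g')): buffer="aaegllpjlegnjjleggjleg" (len 22), cursors c4@4 c1@11 c2@17 c3@22, authorship ..44...1111..2222.3333
After op 6 (insert('g')): buffer="aaeggllpjleggnjjlegggjlegg" (len 26), cursors c4@5 c1@13 c2@20 c3@26, authorship ..444...11111..22222.33333
Authorship (.=original, N=cursor N): . . 4 4 4 . . . 1 1 1 1 1 . . 2 2 2 2 2 . 3 3 3 3 3
Index 25: author = 3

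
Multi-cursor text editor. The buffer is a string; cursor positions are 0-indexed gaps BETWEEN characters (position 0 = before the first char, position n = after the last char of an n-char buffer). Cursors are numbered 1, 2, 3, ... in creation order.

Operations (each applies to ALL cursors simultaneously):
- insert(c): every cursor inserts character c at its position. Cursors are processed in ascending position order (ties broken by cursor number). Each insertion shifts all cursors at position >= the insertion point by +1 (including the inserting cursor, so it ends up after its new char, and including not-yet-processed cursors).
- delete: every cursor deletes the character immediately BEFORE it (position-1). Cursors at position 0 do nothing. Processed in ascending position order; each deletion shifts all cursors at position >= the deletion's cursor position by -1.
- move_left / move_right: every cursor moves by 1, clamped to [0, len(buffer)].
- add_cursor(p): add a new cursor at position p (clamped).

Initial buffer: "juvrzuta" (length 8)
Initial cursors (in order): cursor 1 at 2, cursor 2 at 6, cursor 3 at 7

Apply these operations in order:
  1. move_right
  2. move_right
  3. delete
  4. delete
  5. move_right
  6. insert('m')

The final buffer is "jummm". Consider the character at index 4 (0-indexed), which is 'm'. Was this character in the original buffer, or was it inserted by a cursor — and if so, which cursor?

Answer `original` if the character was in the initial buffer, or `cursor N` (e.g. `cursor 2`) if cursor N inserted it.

After op 1 (move_right): buffer="juvrzuta" (len 8), cursors c1@3 c2@7 c3@8, authorship ........
After op 2 (move_right): buffer="juvrzuta" (len 8), cursors c1@4 c2@8 c3@8, authorship ........
After op 3 (delete): buffer="juvzu" (len 5), cursors c1@3 c2@5 c3@5, authorship .....
After op 4 (delete): buffer="ju" (len 2), cursors c1@2 c2@2 c3@2, authorship ..
After op 5 (move_right): buffer="ju" (len 2), cursors c1@2 c2@2 c3@2, authorship ..
After op 6 (insert('m')): buffer="jummm" (len 5), cursors c1@5 c2@5 c3@5, authorship ..123
Authorship (.=original, N=cursor N): . . 1 2 3
Index 4: author = 3

Answer: cursor 3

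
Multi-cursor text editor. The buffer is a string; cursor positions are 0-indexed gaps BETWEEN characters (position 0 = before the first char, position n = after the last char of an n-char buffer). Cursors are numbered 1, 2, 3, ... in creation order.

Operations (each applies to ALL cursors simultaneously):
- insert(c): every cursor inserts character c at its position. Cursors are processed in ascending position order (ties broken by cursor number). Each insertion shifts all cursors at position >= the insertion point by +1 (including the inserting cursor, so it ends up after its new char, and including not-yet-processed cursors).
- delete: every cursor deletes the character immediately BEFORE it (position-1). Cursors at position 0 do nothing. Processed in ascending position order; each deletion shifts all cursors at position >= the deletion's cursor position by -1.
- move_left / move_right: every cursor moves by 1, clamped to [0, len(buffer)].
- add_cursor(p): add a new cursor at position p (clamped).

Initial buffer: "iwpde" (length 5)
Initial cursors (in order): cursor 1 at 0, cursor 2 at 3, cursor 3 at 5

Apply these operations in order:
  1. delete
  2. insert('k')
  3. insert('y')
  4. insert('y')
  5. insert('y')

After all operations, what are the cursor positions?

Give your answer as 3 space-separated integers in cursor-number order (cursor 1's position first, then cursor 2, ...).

After op 1 (delete): buffer="iwd" (len 3), cursors c1@0 c2@2 c3@3, authorship ...
After op 2 (insert('k')): buffer="kiwkdk" (len 6), cursors c1@1 c2@4 c3@6, authorship 1..2.3
After op 3 (insert('y')): buffer="kyiwkydky" (len 9), cursors c1@2 c2@6 c3@9, authorship 11..22.33
After op 4 (insert('y')): buffer="kyyiwkyydkyy" (len 12), cursors c1@3 c2@8 c3@12, authorship 111..222.333
After op 5 (insert('y')): buffer="kyyyiwkyyydkyyy" (len 15), cursors c1@4 c2@10 c3@15, authorship 1111..2222.3333

Answer: 4 10 15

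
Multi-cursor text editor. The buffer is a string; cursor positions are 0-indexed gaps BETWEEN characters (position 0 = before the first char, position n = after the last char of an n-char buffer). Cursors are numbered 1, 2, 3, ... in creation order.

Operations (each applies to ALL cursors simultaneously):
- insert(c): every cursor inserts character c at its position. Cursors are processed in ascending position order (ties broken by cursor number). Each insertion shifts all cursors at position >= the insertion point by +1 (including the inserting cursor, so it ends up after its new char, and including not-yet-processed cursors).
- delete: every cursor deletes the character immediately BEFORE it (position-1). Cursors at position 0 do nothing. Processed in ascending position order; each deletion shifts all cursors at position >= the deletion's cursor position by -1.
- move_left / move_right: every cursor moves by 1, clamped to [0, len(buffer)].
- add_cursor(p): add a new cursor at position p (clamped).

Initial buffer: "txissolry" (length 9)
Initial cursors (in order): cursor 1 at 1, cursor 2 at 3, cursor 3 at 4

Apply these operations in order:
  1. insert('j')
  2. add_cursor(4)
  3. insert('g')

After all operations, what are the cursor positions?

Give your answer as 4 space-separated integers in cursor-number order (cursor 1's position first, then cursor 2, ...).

Answer: 3 8 11 6

Derivation:
After op 1 (insert('j')): buffer="tjxijsjsolry" (len 12), cursors c1@2 c2@5 c3@7, authorship .1..2.3.....
After op 2 (add_cursor(4)): buffer="tjxijsjsolry" (len 12), cursors c1@2 c4@4 c2@5 c3@7, authorship .1..2.3.....
After op 3 (insert('g')): buffer="tjgxigjgsjgsolry" (len 16), cursors c1@3 c4@6 c2@8 c3@11, authorship .11..422.33.....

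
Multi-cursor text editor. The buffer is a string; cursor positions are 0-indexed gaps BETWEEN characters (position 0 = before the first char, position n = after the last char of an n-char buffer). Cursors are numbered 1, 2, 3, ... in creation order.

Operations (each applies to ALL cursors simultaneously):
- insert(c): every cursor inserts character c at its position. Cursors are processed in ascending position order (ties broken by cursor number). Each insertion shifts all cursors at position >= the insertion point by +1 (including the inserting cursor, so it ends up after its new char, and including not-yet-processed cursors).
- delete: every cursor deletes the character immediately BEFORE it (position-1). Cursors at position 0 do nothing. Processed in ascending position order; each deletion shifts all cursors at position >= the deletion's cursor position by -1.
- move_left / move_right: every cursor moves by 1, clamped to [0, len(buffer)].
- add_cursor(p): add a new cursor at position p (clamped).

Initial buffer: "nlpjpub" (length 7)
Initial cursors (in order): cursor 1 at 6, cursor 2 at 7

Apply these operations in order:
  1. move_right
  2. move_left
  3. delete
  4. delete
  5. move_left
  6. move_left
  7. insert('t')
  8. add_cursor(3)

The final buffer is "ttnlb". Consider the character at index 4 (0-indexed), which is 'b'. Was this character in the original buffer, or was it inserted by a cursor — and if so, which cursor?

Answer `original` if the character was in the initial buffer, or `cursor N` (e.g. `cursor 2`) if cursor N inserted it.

After op 1 (move_right): buffer="nlpjpub" (len 7), cursors c1@7 c2@7, authorship .......
After op 2 (move_left): buffer="nlpjpub" (len 7), cursors c1@6 c2@6, authorship .......
After op 3 (delete): buffer="nlpjb" (len 5), cursors c1@4 c2@4, authorship .....
After op 4 (delete): buffer="nlb" (len 3), cursors c1@2 c2@2, authorship ...
After op 5 (move_left): buffer="nlb" (len 3), cursors c1@1 c2@1, authorship ...
After op 6 (move_left): buffer="nlb" (len 3), cursors c1@0 c2@0, authorship ...
After op 7 (insert('t')): buffer="ttnlb" (len 5), cursors c1@2 c2@2, authorship 12...
After op 8 (add_cursor(3)): buffer="ttnlb" (len 5), cursors c1@2 c2@2 c3@3, authorship 12...
Authorship (.=original, N=cursor N): 1 2 . . .
Index 4: author = original

Answer: original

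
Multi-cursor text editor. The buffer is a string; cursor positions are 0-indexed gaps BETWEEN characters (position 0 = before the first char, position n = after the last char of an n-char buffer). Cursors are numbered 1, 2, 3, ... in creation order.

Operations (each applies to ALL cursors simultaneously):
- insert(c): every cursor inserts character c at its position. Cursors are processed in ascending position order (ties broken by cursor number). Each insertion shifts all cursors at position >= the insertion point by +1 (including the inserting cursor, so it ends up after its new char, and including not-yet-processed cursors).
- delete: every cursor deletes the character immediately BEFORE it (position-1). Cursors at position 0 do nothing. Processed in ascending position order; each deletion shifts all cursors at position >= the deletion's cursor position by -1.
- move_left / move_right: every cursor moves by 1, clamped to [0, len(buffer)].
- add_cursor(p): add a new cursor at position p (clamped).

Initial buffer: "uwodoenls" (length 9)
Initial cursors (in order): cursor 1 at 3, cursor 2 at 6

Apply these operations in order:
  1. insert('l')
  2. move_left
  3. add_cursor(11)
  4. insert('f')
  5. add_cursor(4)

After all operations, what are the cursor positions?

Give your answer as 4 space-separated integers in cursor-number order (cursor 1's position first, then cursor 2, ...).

Answer: 4 9 14 4

Derivation:
After op 1 (insert('l')): buffer="uwoldoelnls" (len 11), cursors c1@4 c2@8, authorship ...1...2...
After op 2 (move_left): buffer="uwoldoelnls" (len 11), cursors c1@3 c2@7, authorship ...1...2...
After op 3 (add_cursor(11)): buffer="uwoldoelnls" (len 11), cursors c1@3 c2@7 c3@11, authorship ...1...2...
After op 4 (insert('f')): buffer="uwofldoeflnlsf" (len 14), cursors c1@4 c2@9 c3@14, authorship ...11...22...3
After op 5 (add_cursor(4)): buffer="uwofldoeflnlsf" (len 14), cursors c1@4 c4@4 c2@9 c3@14, authorship ...11...22...3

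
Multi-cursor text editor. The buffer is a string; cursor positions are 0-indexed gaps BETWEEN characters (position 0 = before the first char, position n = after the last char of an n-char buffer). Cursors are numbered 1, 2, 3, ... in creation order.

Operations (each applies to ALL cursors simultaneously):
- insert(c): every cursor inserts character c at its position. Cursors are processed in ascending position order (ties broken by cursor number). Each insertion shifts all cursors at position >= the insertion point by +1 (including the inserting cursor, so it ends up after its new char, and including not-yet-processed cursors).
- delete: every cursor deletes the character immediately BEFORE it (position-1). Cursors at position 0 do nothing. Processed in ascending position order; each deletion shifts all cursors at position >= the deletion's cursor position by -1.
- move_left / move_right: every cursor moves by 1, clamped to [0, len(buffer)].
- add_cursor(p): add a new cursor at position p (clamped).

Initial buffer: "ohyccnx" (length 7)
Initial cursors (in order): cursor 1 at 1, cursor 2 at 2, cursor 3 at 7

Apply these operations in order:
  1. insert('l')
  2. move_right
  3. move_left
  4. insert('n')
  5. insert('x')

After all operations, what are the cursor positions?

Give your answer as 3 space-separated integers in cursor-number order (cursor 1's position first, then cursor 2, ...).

After op 1 (insert('l')): buffer="olhlyccnxl" (len 10), cursors c1@2 c2@4 c3@10, authorship .1.2.....3
After op 2 (move_right): buffer="olhlyccnxl" (len 10), cursors c1@3 c2@5 c3@10, authorship .1.2.....3
After op 3 (move_left): buffer="olhlyccnxl" (len 10), cursors c1@2 c2@4 c3@9, authorship .1.2.....3
After op 4 (insert('n')): buffer="olnhlnyccnxnl" (len 13), cursors c1@3 c2@6 c3@12, authorship .11.22.....33
After op 5 (insert('x')): buffer="olnxhlnxyccnxnxl" (len 16), cursors c1@4 c2@8 c3@15, authorship .111.222.....333

Answer: 4 8 15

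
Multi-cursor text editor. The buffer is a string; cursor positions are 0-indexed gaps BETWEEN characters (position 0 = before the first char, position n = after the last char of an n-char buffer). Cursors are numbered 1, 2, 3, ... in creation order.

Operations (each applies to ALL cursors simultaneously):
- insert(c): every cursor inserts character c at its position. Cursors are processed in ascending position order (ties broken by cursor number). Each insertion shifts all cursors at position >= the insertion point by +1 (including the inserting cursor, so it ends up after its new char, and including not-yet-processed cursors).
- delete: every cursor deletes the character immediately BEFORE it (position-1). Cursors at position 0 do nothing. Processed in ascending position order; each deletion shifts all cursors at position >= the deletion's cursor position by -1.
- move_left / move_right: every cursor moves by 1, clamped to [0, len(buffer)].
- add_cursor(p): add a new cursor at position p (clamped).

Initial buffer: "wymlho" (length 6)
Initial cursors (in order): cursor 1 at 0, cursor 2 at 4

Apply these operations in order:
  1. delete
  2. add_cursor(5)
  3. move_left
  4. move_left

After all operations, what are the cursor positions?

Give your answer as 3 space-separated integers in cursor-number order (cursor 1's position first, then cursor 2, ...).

After op 1 (delete): buffer="wymho" (len 5), cursors c1@0 c2@3, authorship .....
After op 2 (add_cursor(5)): buffer="wymho" (len 5), cursors c1@0 c2@3 c3@5, authorship .....
After op 3 (move_left): buffer="wymho" (len 5), cursors c1@0 c2@2 c3@4, authorship .....
After op 4 (move_left): buffer="wymho" (len 5), cursors c1@0 c2@1 c3@3, authorship .....

Answer: 0 1 3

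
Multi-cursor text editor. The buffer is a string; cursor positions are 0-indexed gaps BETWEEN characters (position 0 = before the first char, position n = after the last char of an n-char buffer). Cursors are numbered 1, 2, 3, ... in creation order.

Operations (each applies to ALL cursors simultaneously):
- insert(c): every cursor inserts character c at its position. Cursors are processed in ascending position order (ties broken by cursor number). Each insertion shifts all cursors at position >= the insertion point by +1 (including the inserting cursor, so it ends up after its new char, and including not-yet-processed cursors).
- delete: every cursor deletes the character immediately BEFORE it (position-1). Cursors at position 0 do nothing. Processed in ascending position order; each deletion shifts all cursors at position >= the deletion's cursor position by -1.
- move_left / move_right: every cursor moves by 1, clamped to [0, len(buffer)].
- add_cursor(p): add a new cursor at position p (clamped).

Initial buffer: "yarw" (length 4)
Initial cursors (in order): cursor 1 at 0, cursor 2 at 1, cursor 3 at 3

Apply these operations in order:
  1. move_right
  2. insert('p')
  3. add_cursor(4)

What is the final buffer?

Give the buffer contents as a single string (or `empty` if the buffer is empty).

Answer: ypaprwp

Derivation:
After op 1 (move_right): buffer="yarw" (len 4), cursors c1@1 c2@2 c3@4, authorship ....
After op 2 (insert('p')): buffer="ypaprwp" (len 7), cursors c1@2 c2@4 c3@7, authorship .1.2..3
After op 3 (add_cursor(4)): buffer="ypaprwp" (len 7), cursors c1@2 c2@4 c4@4 c3@7, authorship .1.2..3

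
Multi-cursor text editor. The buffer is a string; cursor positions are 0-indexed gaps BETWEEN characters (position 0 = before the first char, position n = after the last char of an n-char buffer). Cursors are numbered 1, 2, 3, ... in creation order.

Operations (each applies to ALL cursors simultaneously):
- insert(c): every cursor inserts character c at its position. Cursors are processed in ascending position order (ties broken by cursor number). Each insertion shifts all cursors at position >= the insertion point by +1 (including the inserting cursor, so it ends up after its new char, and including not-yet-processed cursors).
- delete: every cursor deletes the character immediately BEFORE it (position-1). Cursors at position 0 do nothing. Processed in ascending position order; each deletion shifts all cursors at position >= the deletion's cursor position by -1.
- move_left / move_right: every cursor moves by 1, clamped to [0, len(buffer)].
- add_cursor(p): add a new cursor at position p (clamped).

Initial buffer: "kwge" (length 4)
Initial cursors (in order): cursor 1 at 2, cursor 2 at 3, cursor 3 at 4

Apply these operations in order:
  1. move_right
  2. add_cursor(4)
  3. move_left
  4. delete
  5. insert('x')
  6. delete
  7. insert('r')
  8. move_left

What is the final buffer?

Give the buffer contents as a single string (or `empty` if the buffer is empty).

After op 1 (move_right): buffer="kwge" (len 4), cursors c1@3 c2@4 c3@4, authorship ....
After op 2 (add_cursor(4)): buffer="kwge" (len 4), cursors c1@3 c2@4 c3@4 c4@4, authorship ....
After op 3 (move_left): buffer="kwge" (len 4), cursors c1@2 c2@3 c3@3 c4@3, authorship ....
After op 4 (delete): buffer="e" (len 1), cursors c1@0 c2@0 c3@0 c4@0, authorship .
After op 5 (insert('x')): buffer="xxxxe" (len 5), cursors c1@4 c2@4 c3@4 c4@4, authorship 1234.
After op 6 (delete): buffer="e" (len 1), cursors c1@0 c2@0 c3@0 c4@0, authorship .
After op 7 (insert('r')): buffer="rrrre" (len 5), cursors c1@4 c2@4 c3@4 c4@4, authorship 1234.
After op 8 (move_left): buffer="rrrre" (len 5), cursors c1@3 c2@3 c3@3 c4@3, authorship 1234.

Answer: rrrre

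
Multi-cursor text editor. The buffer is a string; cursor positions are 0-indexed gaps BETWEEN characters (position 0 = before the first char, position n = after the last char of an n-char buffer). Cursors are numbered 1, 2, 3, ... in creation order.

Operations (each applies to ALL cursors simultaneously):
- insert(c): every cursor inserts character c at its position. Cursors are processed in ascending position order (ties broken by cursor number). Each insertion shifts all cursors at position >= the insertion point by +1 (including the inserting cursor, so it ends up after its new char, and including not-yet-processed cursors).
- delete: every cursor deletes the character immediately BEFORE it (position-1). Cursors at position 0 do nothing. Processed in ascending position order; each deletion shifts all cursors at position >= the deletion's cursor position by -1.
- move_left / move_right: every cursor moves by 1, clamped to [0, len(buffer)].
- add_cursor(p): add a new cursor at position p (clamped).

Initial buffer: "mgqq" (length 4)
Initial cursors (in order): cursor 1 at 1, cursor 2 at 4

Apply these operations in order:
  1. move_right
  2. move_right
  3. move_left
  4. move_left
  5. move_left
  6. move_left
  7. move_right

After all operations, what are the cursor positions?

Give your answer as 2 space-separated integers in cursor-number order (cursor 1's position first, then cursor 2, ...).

After op 1 (move_right): buffer="mgqq" (len 4), cursors c1@2 c2@4, authorship ....
After op 2 (move_right): buffer="mgqq" (len 4), cursors c1@3 c2@4, authorship ....
After op 3 (move_left): buffer="mgqq" (len 4), cursors c1@2 c2@3, authorship ....
After op 4 (move_left): buffer="mgqq" (len 4), cursors c1@1 c2@2, authorship ....
After op 5 (move_left): buffer="mgqq" (len 4), cursors c1@0 c2@1, authorship ....
After op 6 (move_left): buffer="mgqq" (len 4), cursors c1@0 c2@0, authorship ....
After op 7 (move_right): buffer="mgqq" (len 4), cursors c1@1 c2@1, authorship ....

Answer: 1 1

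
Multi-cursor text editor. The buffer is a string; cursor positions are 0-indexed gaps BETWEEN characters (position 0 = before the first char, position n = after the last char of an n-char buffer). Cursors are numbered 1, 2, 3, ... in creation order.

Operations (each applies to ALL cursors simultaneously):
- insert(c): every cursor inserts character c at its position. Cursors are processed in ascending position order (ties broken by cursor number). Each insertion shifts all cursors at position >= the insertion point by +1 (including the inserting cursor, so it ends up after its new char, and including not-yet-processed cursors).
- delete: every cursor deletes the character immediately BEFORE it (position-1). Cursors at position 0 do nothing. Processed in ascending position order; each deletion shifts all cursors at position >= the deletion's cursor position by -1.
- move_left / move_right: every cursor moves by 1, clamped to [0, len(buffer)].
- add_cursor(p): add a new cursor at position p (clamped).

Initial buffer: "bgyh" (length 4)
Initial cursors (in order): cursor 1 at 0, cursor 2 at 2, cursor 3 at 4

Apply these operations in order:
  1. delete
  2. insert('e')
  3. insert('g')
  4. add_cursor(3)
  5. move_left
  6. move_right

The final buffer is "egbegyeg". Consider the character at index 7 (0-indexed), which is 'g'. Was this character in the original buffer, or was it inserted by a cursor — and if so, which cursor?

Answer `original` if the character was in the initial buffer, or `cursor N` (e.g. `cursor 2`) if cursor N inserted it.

After op 1 (delete): buffer="by" (len 2), cursors c1@0 c2@1 c3@2, authorship ..
After op 2 (insert('e')): buffer="ebeye" (len 5), cursors c1@1 c2@3 c3@5, authorship 1.2.3
After op 3 (insert('g')): buffer="egbegyeg" (len 8), cursors c1@2 c2@5 c3@8, authorship 11.22.33
After op 4 (add_cursor(3)): buffer="egbegyeg" (len 8), cursors c1@2 c4@3 c2@5 c3@8, authorship 11.22.33
After op 5 (move_left): buffer="egbegyeg" (len 8), cursors c1@1 c4@2 c2@4 c3@7, authorship 11.22.33
After op 6 (move_right): buffer="egbegyeg" (len 8), cursors c1@2 c4@3 c2@5 c3@8, authorship 11.22.33
Authorship (.=original, N=cursor N): 1 1 . 2 2 . 3 3
Index 7: author = 3

Answer: cursor 3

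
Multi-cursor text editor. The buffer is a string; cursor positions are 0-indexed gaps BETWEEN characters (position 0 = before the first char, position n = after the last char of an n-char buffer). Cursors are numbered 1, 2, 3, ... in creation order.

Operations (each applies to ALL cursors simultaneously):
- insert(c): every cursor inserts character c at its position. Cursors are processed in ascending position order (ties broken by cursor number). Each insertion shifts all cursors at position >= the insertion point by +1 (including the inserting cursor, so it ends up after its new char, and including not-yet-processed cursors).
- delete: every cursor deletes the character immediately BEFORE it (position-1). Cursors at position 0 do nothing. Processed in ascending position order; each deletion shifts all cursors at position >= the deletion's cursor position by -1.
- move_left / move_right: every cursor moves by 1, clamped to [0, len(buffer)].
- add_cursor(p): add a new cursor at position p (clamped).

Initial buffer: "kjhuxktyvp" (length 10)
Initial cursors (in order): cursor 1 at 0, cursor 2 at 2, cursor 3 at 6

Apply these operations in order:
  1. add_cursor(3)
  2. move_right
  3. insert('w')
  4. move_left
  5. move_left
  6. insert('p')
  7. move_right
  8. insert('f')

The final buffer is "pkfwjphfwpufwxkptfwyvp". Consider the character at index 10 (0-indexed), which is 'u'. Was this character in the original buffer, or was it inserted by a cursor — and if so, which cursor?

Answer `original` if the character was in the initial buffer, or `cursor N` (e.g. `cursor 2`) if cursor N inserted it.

Answer: original

Derivation:
After op 1 (add_cursor(3)): buffer="kjhuxktyvp" (len 10), cursors c1@0 c2@2 c4@3 c3@6, authorship ..........
After op 2 (move_right): buffer="kjhuxktyvp" (len 10), cursors c1@1 c2@3 c4@4 c3@7, authorship ..........
After op 3 (insert('w')): buffer="kwjhwuwxktwyvp" (len 14), cursors c1@2 c2@5 c4@7 c3@11, authorship .1..2.4...3...
After op 4 (move_left): buffer="kwjhwuwxktwyvp" (len 14), cursors c1@1 c2@4 c4@6 c3@10, authorship .1..2.4...3...
After op 5 (move_left): buffer="kwjhwuwxktwyvp" (len 14), cursors c1@0 c2@3 c4@5 c3@9, authorship .1..2.4...3...
After op 6 (insert('p')): buffer="pkwjphwpuwxkptwyvp" (len 18), cursors c1@1 c2@5 c4@8 c3@13, authorship 1.1.2.24.4..3.3...
After op 7 (move_right): buffer="pkwjphwpuwxkptwyvp" (len 18), cursors c1@2 c2@6 c4@9 c3@14, authorship 1.1.2.24.4..3.3...
After op 8 (insert('f')): buffer="pkfwjphfwpufwxkptfwyvp" (len 22), cursors c1@3 c2@8 c4@12 c3@18, authorship 1.11.2.224.44..3.33...
Authorship (.=original, N=cursor N): 1 . 1 1 . 2 . 2 2 4 . 4 4 . . 3 . 3 3 . . .
Index 10: author = original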